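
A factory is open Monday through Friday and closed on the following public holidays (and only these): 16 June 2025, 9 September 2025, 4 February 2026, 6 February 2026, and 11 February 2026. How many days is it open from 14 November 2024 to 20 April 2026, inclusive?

368 working days

14 November 2024 is a Thursday.
From 14 November 2024 to 20 April 2026 is 523 days inclusive.
523 = 7 × 74 + 5, so there are 74 full weeks plus 5 extra days.
Each full week contributes 5 weekdays (Mon–Fri): 74 × 5 = 370.
The 5 extra days are Thu, Fri, Sat, Sun, Mon — 3 of them qualify.
Total: 370 + 3 = 373.
Holidays: 16 June 2025 (Mon); 9 September 2025 (Tue); 4 February 2026 (Wed); 6 February 2026 (Fri); 11 February 2026 (Wed).
All 5 holidays fall on weekdays, so subtract 5.
Business days: 373 − 5 = 368.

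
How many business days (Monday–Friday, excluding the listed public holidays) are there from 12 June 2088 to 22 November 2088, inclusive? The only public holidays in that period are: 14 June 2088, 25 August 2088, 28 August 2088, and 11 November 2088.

113 business days

12 June 2088 is a Saturday.
The range spans 164 days (inclusive of both endpoints).
164 = 7 × 23 + 3, so there are 23 full weeks plus 3 extra days.
Each full week contributes 5 weekdays (Mon–Fri): 23 × 5 = 115.
The 3 extra days are Saturday, Sunday, Monday — 1 of them qualifies.
Total: 115 + 1 = 116.
Holidays: 14 June 2088 (Mon); 25 August 2088 (Wed); 28 August 2088 (Sat); 11 November 2088 (Thu).
3 of the 4 holidays fall on weekdays; the rest are weekends and were already excluded.
Business days: 116 − 3 = 113.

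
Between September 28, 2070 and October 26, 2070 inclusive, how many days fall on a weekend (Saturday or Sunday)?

September 28, 2070 is a Sunday.
From September 28, 2070 to October 26, 2070 is 29 days inclusive.
29 = 7 × 4 + 1, so there are 4 full weeks plus 1 extra day.
Each full week contributes 2 weekend days (Sat, Sun): 4 × 2 = 8.
The 1 extra day is Sun — 1 of them qualifies.
Total: 8 + 1 = 9.

9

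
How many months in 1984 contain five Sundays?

A month has five Sundays exactly when Sunday falls within its first (length − 28) days.
Jan: 31 days, starts Sun → 5 of Sun, Mon, Tue ✓
Feb: 29 days, starts Wed → 5 of Wed
Mar: 31 days, starts Thu → 5 of Thu, Fri, Sat
Apr: 30 days, starts Sun → 5 of Sun, Mon ✓
May: 31 days, starts Tue → 5 of Tue, Wed, Thu
Jun: 30 days, starts Fri → 5 of Fri, Sat
Jul: 31 days, starts Sun → 5 of Sun, Mon, Tue ✓
Aug: 31 days, starts Wed → 5 of Wed, Thu, Fri
Sep: 30 days, starts Sat → 5 of Sat, Sun ✓
Oct: 31 days, starts Mon → 5 of Mon, Tue, Wed
Nov: 30 days, starts Thu → 5 of Thu, Fri
Dec: 31 days, starts Sat → 5 of Sat, Sun, Mon ✓
Months with five Sundays: Jan, Apr, Jul, Sep, Dec.

5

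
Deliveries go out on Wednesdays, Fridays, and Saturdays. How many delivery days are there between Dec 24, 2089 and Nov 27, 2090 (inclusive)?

Dec 24, 2089 is a Saturday.
The range spans 339 days (inclusive of both endpoints).
339 = 7 × 48 + 3, so there are 48 full weeks plus 3 extra days.
Each full week contributes 3 days from the set (Wed, Fri, Sat): 48 × 3 = 144.
The 3 extra days are Saturday, Sunday, Monday — 1 of them qualifies.
Total: 144 + 1 = 145.

145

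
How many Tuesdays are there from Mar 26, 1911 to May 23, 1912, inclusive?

Mar 26, 1911 is a Sunday.
The range spans 425 days (inclusive of both endpoints).
425 = 7 × 60 + 5, so there are 60 full weeks plus 5 extra days.
Each full week contributes one Tuesday: 60 so far.
The 5 extra days are Sun, Mon, Tue, Wed, Thu — 1 of them qualifies.
Total: 60 + 1 = 61.

61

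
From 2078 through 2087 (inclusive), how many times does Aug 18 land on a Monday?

Day of week of August 18 in each year:
2078: Thu, 2079: Fri, 2080: Sun, 2081: Mon ✓, 2082: Tue, 2083: Wed, 2084: Fri, 2085: Sat, 2086: Sun, 2087: Mon ✓
Mondays: 2081, 2087.

2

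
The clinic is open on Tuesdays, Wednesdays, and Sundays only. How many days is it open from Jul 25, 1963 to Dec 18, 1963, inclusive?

63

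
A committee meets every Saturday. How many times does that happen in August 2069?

5

1 August 2069 is a Thursday.
From 1 August 2069 to 31 August 2069 is 31 days inclusive.
31 = 7 × 4 + 3, so there are 4 full weeks plus 3 extra days.
Each full week contributes one Saturday: 4 so far.
The 3 extra days are Thursday, Friday, Saturday — 1 of them qualifies.
Total: 4 + 1 = 5.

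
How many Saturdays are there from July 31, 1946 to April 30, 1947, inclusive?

39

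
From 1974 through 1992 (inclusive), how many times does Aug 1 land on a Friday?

3

Day of week of August 1 in each year:
1974: Thu, 1975: Fri ✓, 1976: Sun, 1977: Mon, 1978: Tue, 1979: Wed, 1980: Fri ✓, 1981: Sat, 1982: Sun, 1983: Mon, 1984: Wed, 1985: Thu, 1986: Fri ✓, 1987: Sat, 1988: Mon, 1989: Tue, 1990: Wed, 1991: Thu, 1992: Sat
Fridays: 1975, 1980, 1986.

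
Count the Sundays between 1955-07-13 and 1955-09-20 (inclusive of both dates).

10 Sundays

1955-07-13 is a Wednesday.
That's 70 days from start to end, counting both.
70 = 7 × 10, so the span is exactly 10 full weeks.
Each full week contributes one Sunday: 10 so far.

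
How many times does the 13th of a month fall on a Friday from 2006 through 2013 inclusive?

15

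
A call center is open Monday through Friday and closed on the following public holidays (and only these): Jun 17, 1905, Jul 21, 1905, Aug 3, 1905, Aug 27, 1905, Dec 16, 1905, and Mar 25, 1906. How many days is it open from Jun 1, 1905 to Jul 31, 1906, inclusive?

Jun 1, 1905 is a Thursday.
That's 426 days from start to end, counting both.
426 = 7 × 60 + 6, so there are 60 full weeks plus 6 extra days.
Each full week contributes 5 weekdays (Mon–Fri): 60 × 5 = 300.
The 6 extra days are Thu, Fri, Sat, Sun, Mon, Tue — 4 of them qualify.
Total: 300 + 4 = 304.
Holidays: Jun 17, 1905 (Sat); Jul 21, 1905 (Fri); Aug 3, 1905 (Thu); Aug 27, 1905 (Sun); Dec 16, 1905 (Sat); Mar 25, 1906 (Sun).
2 of the 6 holidays fall on weekdays; the rest are weekends and were already excluded.
Business days: 304 − 2 = 302.

302 business days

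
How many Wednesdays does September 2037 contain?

5

1 September 2037 is a Tuesday.
The range spans 30 days (inclusive of both endpoints).
30 = 7 × 4 + 2, so there are 4 full weeks plus 2 extra days.
Each full week contributes one Wednesday: 4 so far.
The 2 extra days are Tue, Wed — 1 of them qualifies.
Total: 4 + 1 = 5.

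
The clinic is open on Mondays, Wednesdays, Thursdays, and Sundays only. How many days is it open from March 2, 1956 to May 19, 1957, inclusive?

253

March 2, 1956 is a Friday.
The range spans 444 days (inclusive of both endpoints).
444 = 7 × 63 + 3, so there are 63 full weeks plus 3 extra days.
Each full week contributes 4 days from the set (Mon, Wed, Thu, Sun): 63 × 4 = 252.
The 3 extra days are Fri, Sat, Sun — 1 of them qualifies.
Total: 252 + 1 = 253.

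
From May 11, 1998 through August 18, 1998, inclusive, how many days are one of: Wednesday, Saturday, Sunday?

42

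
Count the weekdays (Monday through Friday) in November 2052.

21

Nov 1, 2052 is a Friday.
The range spans 30 days (inclusive of both endpoints).
30 = 7 × 4 + 2, so there are 4 full weeks plus 2 extra days.
Each full week contributes 5 weekdays (Mon–Fri): 4 × 5 = 20.
The 2 extra days are Fri, Sat — 1 of them qualifies.
Total: 20 + 1 = 21.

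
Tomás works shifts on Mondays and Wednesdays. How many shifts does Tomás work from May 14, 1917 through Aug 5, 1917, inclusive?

24

May 14, 1917 is a Monday.
The range spans 84 days (inclusive of both endpoints).
84 = 7 × 12, so the span is exactly 12 full weeks.
Each full week contributes 2 days from the set (Mon, Wed): 12 × 2 = 24.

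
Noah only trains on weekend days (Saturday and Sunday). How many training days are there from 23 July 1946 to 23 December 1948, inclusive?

252

23 July 1946 is a Tuesday.
From 23 July 1946 to 23 December 1948 is 885 days inclusive.
885 = 7 × 126 + 3, so there are 126 full weeks plus 3 extra days.
Each full week contributes 2 weekend days (Sat, Sun): 126 × 2 = 252.
The 3 extra days are Tuesday, Wednesday, Thursday — none qualify.
Total: 252 + 0 = 252.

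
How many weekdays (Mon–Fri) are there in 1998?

Jan 1, 1998 is a Thursday.
From Jan 1, 1998 to Dec 31, 1998 is 365 days inclusive.
365 = 7 × 52 + 1, so there are 52 full weeks plus 1 extra day.
Each full week contributes 5 weekdays (Mon–Fri): 52 × 5 = 260.
The 1 extra day is Thursday — 1 of them qualifies.
Total: 260 + 1 = 261.

261 weekdays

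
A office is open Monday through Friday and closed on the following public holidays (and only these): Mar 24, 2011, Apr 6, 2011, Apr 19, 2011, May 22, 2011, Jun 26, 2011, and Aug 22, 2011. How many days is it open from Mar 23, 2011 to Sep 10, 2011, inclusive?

Mar 23, 2011 is a Wednesday.
That's 172 days from start to end, counting both.
172 = 7 × 24 + 4, so there are 24 full weeks plus 4 extra days.
Each full week contributes 5 weekdays (Mon–Fri): 24 × 5 = 120.
The 4 extra days are Wed, Thu, Fri, Sat — 3 of them qualify.
Total: 120 + 3 = 123.
Holidays: Mar 24, 2011 (Thu); Apr 6, 2011 (Wed); Apr 19, 2011 (Tue); May 22, 2011 (Sun); Jun 26, 2011 (Sun); Aug 22, 2011 (Mon).
4 of the 6 holidays fall on weekdays; the rest are weekends and were already excluded.
Business days: 123 − 4 = 119.

119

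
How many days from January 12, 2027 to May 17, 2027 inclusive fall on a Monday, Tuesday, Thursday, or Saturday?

72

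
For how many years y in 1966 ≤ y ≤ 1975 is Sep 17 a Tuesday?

2

Day of week of September 17 in each year:
1966: Sat, 1967: Sun, 1968: Tue ✓, 1969: Wed, 1970: Thu, 1971: Fri, 1972: Sun, 1973: Mon, 1974: Tue ✓, 1975: Wed
Tuesdays: 1968, 1974.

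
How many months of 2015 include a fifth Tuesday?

4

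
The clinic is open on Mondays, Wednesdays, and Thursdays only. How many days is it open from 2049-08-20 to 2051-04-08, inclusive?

255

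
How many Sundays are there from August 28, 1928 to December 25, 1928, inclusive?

August 28, 1928 is a Tuesday.
That's 120 days from start to end, counting both.
120 = 7 × 17 + 1, so there are 17 full weeks plus 1 extra day.
Each full week contributes one Sunday: 17 so far.
The 1 extra day is Tuesday — none qualify.
Total: 17 + 0 = 17.

17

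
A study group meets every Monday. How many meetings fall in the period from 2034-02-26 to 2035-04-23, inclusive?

61 Mondays

2034-02-26 is a Sunday.
That's 422 days from start to end, counting both.
422 = 7 × 60 + 2, so there are 60 full weeks plus 2 extra days.
Each full week contributes one Monday: 60 so far.
The 2 extra days are Sunday, Monday — 1 of them qualifies.
Total: 60 + 1 = 61.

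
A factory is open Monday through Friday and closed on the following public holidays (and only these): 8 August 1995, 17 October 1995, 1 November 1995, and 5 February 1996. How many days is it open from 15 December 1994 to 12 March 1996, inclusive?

320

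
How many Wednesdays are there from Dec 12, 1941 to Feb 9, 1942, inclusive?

Dec 12, 1941 is a Friday.
From Dec 12, 1941 to Feb 9, 1942 is 60 days inclusive.
60 = 7 × 8 + 4, so there are 8 full weeks plus 4 extra days.
Each full week contributes one Wednesday: 8 so far.
The 4 extra days are Fri, Sat, Sun, Mon — none qualify.
Total: 8 + 0 = 8.

8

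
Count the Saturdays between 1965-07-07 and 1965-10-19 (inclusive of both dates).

15 Saturdays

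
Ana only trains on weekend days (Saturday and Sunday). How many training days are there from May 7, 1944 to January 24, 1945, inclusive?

May 7, 1944 is a Sunday.
That's 263 days from start to end, counting both.
263 = 7 × 37 + 4, so there are 37 full weeks plus 4 extra days.
Each full week contributes 2 weekend days (Sat, Sun): 37 × 2 = 74.
The 4 extra days are Sun, Mon, Tue, Wed — 1 of them qualifies.
Total: 74 + 1 = 75.

75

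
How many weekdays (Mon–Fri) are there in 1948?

1948-01-01 is a Thursday.
The range spans 366 days (inclusive of both endpoints).
366 = 7 × 52 + 2, so there are 52 full weeks plus 2 extra days.
Each full week contributes 5 weekdays (Mon–Fri): 52 × 5 = 260.
The 2 extra days are Thu, Fri — 2 of them qualify.
Total: 260 + 2 = 262.

262 weekdays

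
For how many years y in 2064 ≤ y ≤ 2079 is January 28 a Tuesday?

2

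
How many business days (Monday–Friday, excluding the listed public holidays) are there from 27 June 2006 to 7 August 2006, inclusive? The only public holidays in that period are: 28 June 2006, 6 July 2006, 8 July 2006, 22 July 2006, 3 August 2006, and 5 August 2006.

27 June 2006 is a Tuesday.
From 27 June 2006 to 7 August 2006 is 42 days inclusive.
42 = 7 × 6, so the span is exactly 6 full weeks.
Each full week contributes 5 weekdays (Mon–Fri): 6 × 5 = 30.
Total: 30.
Holidays: 28 June 2006 (Wed); 6 July 2006 (Thu); 8 July 2006 (Sat); 22 July 2006 (Sat); 3 August 2006 (Thu); 5 August 2006 (Sat).
3 of the 6 holidays fall on weekdays; the rest are weekends and were already excluded.
Business days: 30 − 3 = 27.

27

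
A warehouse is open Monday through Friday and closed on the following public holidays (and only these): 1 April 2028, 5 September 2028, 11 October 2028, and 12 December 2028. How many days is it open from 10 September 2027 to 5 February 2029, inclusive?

364

10 September 2027 is a Friday.
The range spans 515 days (inclusive of both endpoints).
515 = 7 × 73 + 4, so there are 73 full weeks plus 4 extra days.
Each full week contributes 5 weekdays (Mon–Fri): 73 × 5 = 365.
The 4 extra days are Fri, Sat, Sun, Mon — 2 of them qualify.
Total: 365 + 2 = 367.
Holidays: 1 April 2028 (Sat); 5 September 2028 (Tue); 11 October 2028 (Wed); 12 December 2028 (Tue).
3 of the 4 holidays fall on weekdays; the rest are weekends and were already excluded.
Business days: 367 − 3 = 364.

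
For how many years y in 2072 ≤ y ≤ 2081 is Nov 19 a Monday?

1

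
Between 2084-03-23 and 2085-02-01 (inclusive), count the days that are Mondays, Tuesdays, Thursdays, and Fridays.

181

2084-03-23 is a Thursday.
From 2084-03-23 to 2085-02-01 is 316 days inclusive.
316 = 7 × 45 + 1, so there are 45 full weeks plus 1 extra day.
Each full week contributes 4 days from the set (Mon, Tue, Thu, Fri): 45 × 4 = 180.
The 1 extra day is Thursday — 1 of them qualifies.
Total: 180 + 1 = 181.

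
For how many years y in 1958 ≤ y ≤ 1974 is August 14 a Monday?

3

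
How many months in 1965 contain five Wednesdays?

A month has five Wednesdays exactly when Wednesday falls within its first (length − 28) days.
Jan: 31 days, starts Fri → 5 of Fri, Sat, Sun
Feb: 28 days, starts Mon → 5 of (none)
Mar: 31 days, starts Mon → 5 of Mon, Tue, Wed ✓
Apr: 30 days, starts Thu → 5 of Thu, Fri
May: 31 days, starts Sat → 5 of Sat, Sun, Mon
Jun: 30 days, starts Tue → 5 of Tue, Wed ✓
Jul: 31 days, starts Thu → 5 of Thu, Fri, Sat
Aug: 31 days, starts Sun → 5 of Sun, Mon, Tue
Sep: 30 days, starts Wed → 5 of Wed, Thu ✓
Oct: 31 days, starts Fri → 5 of Fri, Sat, Sun
Nov: 30 days, starts Mon → 5 of Mon, Tue
Dec: 31 days, starts Wed → 5 of Wed, Thu, Fri ✓
Months with five Wednesdays: Mar, Jun, Sep, Dec.

4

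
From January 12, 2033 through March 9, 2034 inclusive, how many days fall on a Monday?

January 12, 2033 is a Wednesday.
From January 12, 2033 to March 9, 2034 is 422 days inclusive.
422 = 7 × 60 + 2, so there are 60 full weeks plus 2 extra days.
Each full week contributes one Monday: 60 so far.
The 2 extra days are Wednesday, Thursday — none qualify.
Total: 60 + 0 = 60.

60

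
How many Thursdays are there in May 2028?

4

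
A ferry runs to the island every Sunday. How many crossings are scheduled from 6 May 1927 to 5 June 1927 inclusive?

5

6 May 1927 is a Friday.
From 6 May 1927 to 5 June 1927 is 31 days inclusive.
31 = 7 × 4 + 3, so there are 4 full weeks plus 3 extra days.
Each full week contributes one Sunday: 4 so far.
The 3 extra days are Friday, Saturday, Sunday — 1 of them qualifies.
Total: 4 + 1 = 5.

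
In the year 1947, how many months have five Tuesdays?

4

A month has five Tuesdays exactly when Tuesday falls within its first (length − 28) days.
Jan: 31 days, starts Wed → 5 of Wed, Thu, Fri
Feb: 28 days, starts Sat → 5 of (none)
Mar: 31 days, starts Sat → 5 of Sat, Sun, Mon
Apr: 30 days, starts Tue → 5 of Tue, Wed ✓
May: 31 days, starts Thu → 5 of Thu, Fri, Sat
Jun: 30 days, starts Sun → 5 of Sun, Mon
Jul: 31 days, starts Tue → 5 of Tue, Wed, Thu ✓
Aug: 31 days, starts Fri → 5 of Fri, Sat, Sun
Sep: 30 days, starts Mon → 5 of Mon, Tue ✓
Oct: 31 days, starts Wed → 5 of Wed, Thu, Fri
Nov: 30 days, starts Sat → 5 of Sat, Sun
Dec: 31 days, starts Mon → 5 of Mon, Tue, Wed ✓
Months with five Tuesdays: Apr, Jul, Sep, Dec.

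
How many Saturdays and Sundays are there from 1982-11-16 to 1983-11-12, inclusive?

1982-11-16 is a Tuesday.
From 1982-11-16 to 1983-11-12 is 362 days inclusive.
362 = 7 × 51 + 5, so there are 51 full weeks plus 5 extra days.
Each full week contributes 2 weekend days (Sat, Sun): 51 × 2 = 102.
The 5 extra days are Tue, Wed, Thu, Fri, Sat — 1 of them qualifies.
Total: 102 + 1 = 103.

103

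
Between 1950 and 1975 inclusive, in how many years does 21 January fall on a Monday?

Day of week of January 21 in each year:
1950: Sat, 1951: Sun, 1952: Mon ✓, 1953: Wed, 1954: Thu, 1955: Fri, 1956: Sat, 1957: Mon ✓, 1958: Tue, 1959: Wed, 1960: Thu, 1961: Sat, 1962: Sun, 1963: Mon ✓, 1964: Tue, 1965: Thu, 1966: Fri, 1967: Sat, 1968: Sun, 1969: Tue, 1970: Wed, 1971: Thu, 1972: Fri, 1973: Sun, 1974: Mon ✓, 1975: Tue
Mondays: 1952, 1957, 1963, 1974.

4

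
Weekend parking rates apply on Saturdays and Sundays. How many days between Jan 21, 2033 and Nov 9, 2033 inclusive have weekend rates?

Jan 21, 2033 is a Friday.
From Jan 21, 2033 to Nov 9, 2033 is 293 days inclusive.
293 = 7 × 41 + 6, so there are 41 full weeks plus 6 extra days.
Each full week contributes 2 weekend days (Sat, Sun): 41 × 2 = 82.
The 6 extra days are Fri, Sat, Sun, Mon, Tue, Wed — 2 of them qualify.
Total: 82 + 2 = 84.

84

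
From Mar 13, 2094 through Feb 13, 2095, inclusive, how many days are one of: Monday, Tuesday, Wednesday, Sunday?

Mar 13, 2094 is a Saturday.
The range spans 338 days (inclusive of both endpoints).
338 = 7 × 48 + 2, so there are 48 full weeks plus 2 extra days.
Each full week contributes 4 days from the set (Mon, Tue, Wed, Sun): 48 × 4 = 192.
The 2 extra days are Sat, Sun — 1 of them qualifies.
Total: 192 + 1 = 193.

193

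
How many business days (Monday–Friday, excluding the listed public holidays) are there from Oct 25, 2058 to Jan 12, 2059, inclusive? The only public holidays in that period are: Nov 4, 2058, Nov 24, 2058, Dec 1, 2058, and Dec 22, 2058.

55 business days

Oct 25, 2058 is a Friday.
The range spans 80 days (inclusive of both endpoints).
80 = 7 × 11 + 3, so there are 11 full weeks plus 3 extra days.
Each full week contributes 5 weekdays (Mon–Fri): 11 × 5 = 55.
The 3 extra days are Fri, Sat, Sun — 1 of them qualifies.
Total: 55 + 1 = 56.
Holidays: Nov 4, 2058 (Mon); Nov 24, 2058 (Sun); Dec 1, 2058 (Sun); Dec 22, 2058 (Sun).
1 of the 4 holidays fall on weekdays; the rest are weekends and were already excluded.
Business days: 56 − 1 = 55.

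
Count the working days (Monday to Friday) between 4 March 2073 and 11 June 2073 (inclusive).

4 March 2073 is a Saturday.
From 4 March 2073 to 11 June 2073 is 100 days inclusive.
100 = 7 × 14 + 2, so there are 14 full weeks plus 2 extra days.
Each full week contributes 5 weekdays (Mon–Fri): 14 × 5 = 70.
The 2 extra days are Sat, Sun — none qualify.
Total: 70 + 0 = 70.

70 weekdays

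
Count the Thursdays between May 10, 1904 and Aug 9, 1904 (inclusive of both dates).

13

May 10, 1904 is a Tuesday.
The range spans 92 days (inclusive of both endpoints).
92 = 7 × 13 + 1, so there are 13 full weeks plus 1 extra day.
Each full week contributes one Thursday: 13 so far.
The 1 extra day is Tuesday — none qualify.
Total: 13 + 0 = 13.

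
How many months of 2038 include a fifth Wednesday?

4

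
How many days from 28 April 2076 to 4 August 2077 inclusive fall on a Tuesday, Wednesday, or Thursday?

200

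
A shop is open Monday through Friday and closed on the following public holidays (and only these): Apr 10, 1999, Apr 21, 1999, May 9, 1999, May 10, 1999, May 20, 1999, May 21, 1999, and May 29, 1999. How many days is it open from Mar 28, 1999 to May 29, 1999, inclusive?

41

Mar 28, 1999 is a Sunday.
The range spans 63 days (inclusive of both endpoints).
63 = 7 × 9, so the span is exactly 9 full weeks.
Each full week contributes 5 weekdays (Mon–Fri): 9 × 5 = 45.
Total: 45.
Holidays: Apr 10, 1999 (Sat); Apr 21, 1999 (Wed); May 9, 1999 (Sun); May 10, 1999 (Mon); May 20, 1999 (Thu); May 21, 1999 (Fri); May 29, 1999 (Sat).
4 of the 7 holidays fall on weekdays; the rest are weekends and were already excluded.
Business days: 45 − 4 = 41.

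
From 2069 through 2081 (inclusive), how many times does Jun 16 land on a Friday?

2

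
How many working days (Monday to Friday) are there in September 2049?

22 weekdays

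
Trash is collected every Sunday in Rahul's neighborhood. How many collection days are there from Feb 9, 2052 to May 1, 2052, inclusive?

12

Feb 9, 2052 is a Friday.
The range spans 83 days (inclusive of both endpoints).
83 = 7 × 11 + 6, so there are 11 full weeks plus 6 extra days.
Each full week contributes one Sunday: 11 so far.
The 6 extra days are Fri, Sat, Sun, Mon, Tue, Wed — 1 of them qualifies.
Total: 11 + 1 = 12.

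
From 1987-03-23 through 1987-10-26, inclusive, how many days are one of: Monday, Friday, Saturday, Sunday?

1987-03-23 is a Monday.
That's 218 days from start to end, counting both.
218 = 7 × 31 + 1, so there are 31 full weeks plus 1 extra day.
Each full week contributes 4 days from the set (Mon, Fri, Sat, Sun): 31 × 4 = 124.
The 1 extra day is Mon — 1 of them qualifies.
Total: 124 + 1 = 125.

125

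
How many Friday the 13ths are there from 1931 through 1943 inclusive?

23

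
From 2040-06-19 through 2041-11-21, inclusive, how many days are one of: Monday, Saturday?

148

2040-06-19 is a Tuesday.
From 2040-06-19 to 2041-11-21 is 521 days inclusive.
521 = 7 × 74 + 3, so there are 74 full weeks plus 3 extra days.
Each full week contributes 2 days from the set (Mon, Sat): 74 × 2 = 148.
The 3 extra days are Tue, Wed, Thu — none qualify.
Total: 148 + 0 = 148.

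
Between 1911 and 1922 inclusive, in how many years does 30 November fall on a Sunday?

2

Day of week of November 30 in each year:
1911: Thu, 1912: Sat, 1913: Sun ✓, 1914: Mon, 1915: Tue, 1916: Thu, 1917: Fri, 1918: Sat, 1919: Sun ✓, 1920: Tue, 1921: Wed, 1922: Thu
Sundays: 1913, 1919.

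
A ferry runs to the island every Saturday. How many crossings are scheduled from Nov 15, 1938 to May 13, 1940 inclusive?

78

Nov 15, 1938 is a Tuesday.
That's 546 days from start to end, counting both.
546 = 7 × 78, so the span is exactly 78 full weeks.
Each full week contributes one Saturday: 78 so far.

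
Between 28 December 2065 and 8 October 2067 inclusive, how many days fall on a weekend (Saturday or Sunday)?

28 December 2065 is a Monday.
From 28 December 2065 to 8 October 2067 is 650 days inclusive.
650 = 7 × 92 + 6, so there are 92 full weeks plus 6 extra days.
Each full week contributes 2 weekend days (Sat, Sun): 92 × 2 = 184.
The 6 extra days are Monday, Tuesday, Wednesday, Thursday, Friday, Saturday — 1 of them qualifies.
Total: 184 + 1 = 185.

185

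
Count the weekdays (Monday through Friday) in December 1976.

23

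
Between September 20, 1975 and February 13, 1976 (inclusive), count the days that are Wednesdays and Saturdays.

September 20, 1975 is a Saturday.
From September 20, 1975 to February 13, 1976 is 147 days inclusive.
147 = 7 × 21, so the span is exactly 21 full weeks.
Each full week contributes 2 days from the set (Wed, Sat): 21 × 2 = 42.

42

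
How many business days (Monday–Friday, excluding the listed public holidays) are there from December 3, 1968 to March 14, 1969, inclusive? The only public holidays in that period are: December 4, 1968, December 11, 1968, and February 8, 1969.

December 3, 1968 is a Tuesday.
The range spans 102 days (inclusive of both endpoints).
102 = 7 × 14 + 4, so there are 14 full weeks plus 4 extra days.
Each full week contributes 5 weekdays (Mon–Fri): 14 × 5 = 70.
The 4 extra days are Tuesday, Wednesday, Thursday, Friday — 4 of them qualify.
Total: 70 + 4 = 74.
Holidays: December 4, 1968 (Wed); December 11, 1968 (Wed); February 8, 1969 (Sat).
2 of the 3 holidays fall on weekdays; the rest are weekends and were already excluded.
Business days: 74 − 2 = 72.

72 business days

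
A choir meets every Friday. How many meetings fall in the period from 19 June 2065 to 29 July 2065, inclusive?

19 June 2065 is a Friday.
From 19 June 2065 to 29 July 2065 is 41 days inclusive.
41 = 7 × 5 + 6, so there are 5 full weeks plus 6 extra days.
Each full week contributes one Friday: 5 so far.
The 6 extra days are Fri, Sat, Sun, Mon, Tue, Wed — 1 of them qualifies.
Total: 5 + 1 = 6.

6 Fridays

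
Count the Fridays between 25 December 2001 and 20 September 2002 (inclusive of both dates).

25 December 2001 is a Tuesday.
The range spans 270 days (inclusive of both endpoints).
270 = 7 × 38 + 4, so there are 38 full weeks plus 4 extra days.
Each full week contributes one Friday: 38 so far.
The 4 extra days are Tuesday, Wednesday, Thursday, Friday — 1 of them qualifies.
Total: 38 + 1 = 39.

39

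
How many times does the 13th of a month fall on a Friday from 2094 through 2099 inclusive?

Friday-the-13ths by year:
2094: Aug
2095: May
2096: Jan, Apr, Jul
2097: Sep, Dec
2098: Jun
2099: Feb, Mar, Nov

11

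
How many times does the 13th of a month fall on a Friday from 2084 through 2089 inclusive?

9

Friday-the-13ths by year:
2084: Oct
2085: Apr, Jul
2086: Sep, Dec
2087: Jun
2088: Feb, Aug
2089: May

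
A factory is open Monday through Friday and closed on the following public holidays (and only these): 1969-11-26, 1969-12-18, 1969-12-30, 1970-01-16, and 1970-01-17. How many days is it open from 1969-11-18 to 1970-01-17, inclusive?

40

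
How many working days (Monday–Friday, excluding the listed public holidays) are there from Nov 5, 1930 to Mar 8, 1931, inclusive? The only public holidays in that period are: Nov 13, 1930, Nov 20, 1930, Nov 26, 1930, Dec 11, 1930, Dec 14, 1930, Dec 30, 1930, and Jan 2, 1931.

Nov 5, 1930 is a Wednesday.
From Nov 5, 1930 to Mar 8, 1931 is 124 days inclusive.
124 = 7 × 17 + 5, so there are 17 full weeks plus 5 extra days.
Each full week contributes 5 weekdays (Mon–Fri): 17 × 5 = 85.
The 5 extra days are Wed, Thu, Fri, Sat, Sun — 3 of them qualify.
Total: 85 + 3 = 88.
Holidays: Nov 13, 1930 (Thu); Nov 20, 1930 (Thu); Nov 26, 1930 (Wed); Dec 11, 1930 (Thu); Dec 14, 1930 (Sun); Dec 30, 1930 (Tue); Jan 2, 1931 (Fri).
6 of the 7 holidays fall on weekdays; the rest are weekends and were already excluded.
Business days: 88 − 6 = 82.

82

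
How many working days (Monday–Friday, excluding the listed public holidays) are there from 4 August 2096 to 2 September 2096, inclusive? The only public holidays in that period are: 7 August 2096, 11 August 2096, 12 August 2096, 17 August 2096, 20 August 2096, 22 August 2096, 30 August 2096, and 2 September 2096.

15

4 August 2096 is a Saturday.
The range spans 30 days (inclusive of both endpoints).
30 = 7 × 4 + 2, so there are 4 full weeks plus 2 extra days.
Each full week contributes 5 weekdays (Mon–Fri): 4 × 5 = 20.
The 2 extra days are Sat, Sun — none qualify.
Total: 20 + 0 = 20.
Holidays: 7 August 2096 (Tue); 11 August 2096 (Sat); 12 August 2096 (Sun); 17 August 2096 (Fri); 20 August 2096 (Mon); 22 August 2096 (Wed); 30 August 2096 (Thu); 2 September 2096 (Sun).
5 of the 8 holidays fall on weekdays; the rest are weekends and were already excluded.
Business days: 20 − 5 = 15.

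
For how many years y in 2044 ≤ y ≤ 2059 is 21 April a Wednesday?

2

Day of week of April 21 in each year:
2044: Thu, 2045: Fri, 2046: Sat, 2047: Sun, 2048: Tue, 2049: Wed ✓, 2050: Thu, 2051: Fri, 2052: Sun, 2053: Mon, 2054: Tue, 2055: Wed ✓, 2056: Fri, 2057: Sat, 2058: Sun, 2059: Mon
Wednesdays: 2049, 2055.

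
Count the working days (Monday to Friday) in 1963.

January 1, 1963 is a Tuesday.
From January 1, 1963 to December 31, 1963 is 365 days inclusive.
365 = 7 × 52 + 1, so there are 52 full weeks plus 1 extra day.
Each full week contributes 5 weekdays (Mon–Fri): 52 × 5 = 260.
The 1 extra day is Tuesday — 1 of them qualifies.
Total: 260 + 1 = 261.

261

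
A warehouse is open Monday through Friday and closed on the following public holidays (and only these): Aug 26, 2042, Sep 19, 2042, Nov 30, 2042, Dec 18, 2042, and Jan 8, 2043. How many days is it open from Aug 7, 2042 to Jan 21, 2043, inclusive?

Aug 7, 2042 is a Thursday.
From Aug 7, 2042 to Jan 21, 2043 is 168 days inclusive.
168 = 7 × 24, so the span is exactly 24 full weeks.
Each full week contributes 5 weekdays (Mon–Fri): 24 × 5 = 120.
Total: 120.
Holidays: Aug 26, 2042 (Tue); Sep 19, 2042 (Fri); Nov 30, 2042 (Sun); Dec 18, 2042 (Thu); Jan 8, 2043 (Thu).
4 of the 5 holidays fall on weekdays; the rest are weekends and were already excluded.
Business days: 120 − 4 = 116.

116 business days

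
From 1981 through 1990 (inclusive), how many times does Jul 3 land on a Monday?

1

Day of week of July 3 in each year:
1981: Fri, 1982: Sat, 1983: Sun, 1984: Tue, 1985: Wed, 1986: Thu, 1987: Fri, 1988: Sun, 1989: Mon ✓, 1990: Tue
Mondays: 1989.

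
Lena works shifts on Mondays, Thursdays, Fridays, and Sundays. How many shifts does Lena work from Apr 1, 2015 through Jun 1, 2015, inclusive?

36

Apr 1, 2015 is a Wednesday.
The range spans 62 days (inclusive of both endpoints).
62 = 7 × 8 + 6, so there are 8 full weeks plus 6 extra days.
Each full week contributes 4 days from the set (Mon, Thu, Fri, Sun): 8 × 4 = 32.
The 6 extra days are Wednesday, Thursday, Friday, Saturday, Sunday, Monday — 4 of them qualify.
Total: 32 + 4 = 36.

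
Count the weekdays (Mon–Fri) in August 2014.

1 August 2014 is a Friday.
From 1 August 2014 to 31 August 2014 is 31 days inclusive.
31 = 7 × 4 + 3, so there are 4 full weeks plus 3 extra days.
Each full week contributes 5 weekdays (Mon–Fri): 4 × 5 = 20.
The 3 extra days are Fri, Sat, Sun — 1 of them qualifies.
Total: 20 + 1 = 21.

21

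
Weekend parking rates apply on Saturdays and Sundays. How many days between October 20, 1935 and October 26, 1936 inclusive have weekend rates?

October 20, 1935 is a Sunday.
That's 373 days from start to end, counting both.
373 = 7 × 53 + 2, so there are 53 full weeks plus 2 extra days.
Each full week contributes 2 weekend days (Sat, Sun): 53 × 2 = 106.
The 2 extra days are Sun, Mon — 1 of them qualifies.
Total: 106 + 1 = 107.

107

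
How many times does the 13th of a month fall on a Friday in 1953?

The 13th falls on a Friday when the month's 13th has weekday Fri.
Jan 13 is Tue; Feb 13 is Fri ✓; Mar 13 is Fri ✓; Apr 13 is Mon; May 13 is Wed; Jun 13 is Sat; Jul 13 is Mon; Aug 13 is Thu; Sep 13 is Sun; Oct 13 is Tue; Nov 13 is Fri ✓; Dec 13 is Sun.
Friday the 13ths: Feb, Mar, Nov.

3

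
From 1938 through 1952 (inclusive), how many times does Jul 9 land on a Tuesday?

Day of week of July 9 in each year:
1938: Sat, 1939: Sun, 1940: Tue ✓, 1941: Wed, 1942: Thu, 1943: Fri, 1944: Sun, 1945: Mon, 1946: Tue ✓, 1947: Wed, 1948: Fri, 1949: Sat, 1950: Sun, 1951: Mon, 1952: Wed
Tuesdays: 1940, 1946.

2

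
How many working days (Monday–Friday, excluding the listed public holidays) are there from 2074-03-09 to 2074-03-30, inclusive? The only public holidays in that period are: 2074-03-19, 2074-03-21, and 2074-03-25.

14 working days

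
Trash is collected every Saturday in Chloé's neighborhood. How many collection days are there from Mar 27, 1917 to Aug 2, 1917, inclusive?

18

Mar 27, 1917 is a Tuesday.
That's 129 days from start to end, counting both.
129 = 7 × 18 + 3, so there are 18 full weeks plus 3 extra days.
Each full week contributes one Saturday: 18 so far.
The 3 extra days are Tue, Wed, Thu — none qualify.
Total: 18 + 0 = 18.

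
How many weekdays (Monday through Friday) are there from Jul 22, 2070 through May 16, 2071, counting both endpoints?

Jul 22, 2070 is a Tuesday.
That's 299 days from start to end, counting both.
299 = 7 × 42 + 5, so there are 42 full weeks plus 5 extra days.
Each full week contributes 5 weekdays (Mon–Fri): 42 × 5 = 210.
The 5 extra days are Tuesday, Wednesday, Thursday, Friday, Saturday — 4 of them qualify.
Total: 210 + 4 = 214.

214 weekdays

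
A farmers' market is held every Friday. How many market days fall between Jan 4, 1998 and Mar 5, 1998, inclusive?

Jan 4, 1998 is a Sunday.
The range spans 61 days (inclusive of both endpoints).
61 = 7 × 8 + 5, so there are 8 full weeks plus 5 extra days.
Each full week contributes one Friday: 8 so far.
The 5 extra days are Sunday, Monday, Tuesday, Wednesday, Thursday — none qualify.
Total: 8 + 0 = 8.

8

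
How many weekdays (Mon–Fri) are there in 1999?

January 1, 1999 is a Friday.
The range spans 365 days (inclusive of both endpoints).
365 = 7 × 52 + 1, so there are 52 full weeks plus 1 extra day.
Each full week contributes 5 weekdays (Mon–Fri): 52 × 5 = 260.
The 1 extra day is Fri — 1 of them qualifies.
Total: 260 + 1 = 261.

261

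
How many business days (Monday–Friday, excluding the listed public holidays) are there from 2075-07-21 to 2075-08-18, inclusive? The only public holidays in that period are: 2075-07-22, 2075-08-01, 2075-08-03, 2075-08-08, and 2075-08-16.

2075-07-21 is a Sunday.
The range spans 29 days (inclusive of both endpoints).
29 = 7 × 4 + 1, so there are 4 full weeks plus 1 extra day.
Each full week contributes 5 weekdays (Mon–Fri): 4 × 5 = 20.
The 1 extra day is Sunday — none qualify.
Total: 20 + 0 = 20.
Holidays: 2075-07-22 (Mon); 2075-08-01 (Thu); 2075-08-03 (Sat); 2075-08-08 (Thu); 2075-08-16 (Fri).
4 of the 5 holidays fall on weekdays; the rest are weekends and were already excluded.
Business days: 20 − 4 = 16.

16 business days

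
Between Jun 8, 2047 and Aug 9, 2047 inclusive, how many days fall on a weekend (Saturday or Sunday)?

Jun 8, 2047 is a Saturday.
The range spans 63 days (inclusive of both endpoints).
63 = 7 × 9, so the span is exactly 9 full weeks.
Each full week contributes 2 weekend days (Sat, Sun): 9 × 2 = 18.
Total: 18.

18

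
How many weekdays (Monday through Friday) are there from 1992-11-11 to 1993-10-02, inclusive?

1992-11-11 is a Wednesday.
That's 326 days from start to end, counting both.
326 = 7 × 46 + 4, so there are 46 full weeks plus 4 extra days.
Each full week contributes 5 weekdays (Mon–Fri): 46 × 5 = 230.
The 4 extra days are Wednesday, Thursday, Friday, Saturday — 3 of them qualify.
Total: 230 + 3 = 233.

233 weekdays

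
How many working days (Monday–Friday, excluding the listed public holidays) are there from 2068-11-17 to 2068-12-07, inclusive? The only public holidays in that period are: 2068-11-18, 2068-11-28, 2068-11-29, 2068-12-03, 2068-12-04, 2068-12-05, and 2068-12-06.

9

2068-11-17 is a Saturday.
From 2068-11-17 to 2068-12-07 is 21 days inclusive.
21 = 7 × 3, so the span is exactly 3 full weeks.
Each full week contributes 5 weekdays (Mon–Fri): 3 × 5 = 15.
Holidays: 2068-11-18 (Sun); 2068-11-28 (Wed); 2068-11-29 (Thu); 2068-12-03 (Mon); 2068-12-04 (Tue); 2068-12-05 (Wed); 2068-12-06 (Thu).
6 of the 7 holidays fall on weekdays; the rest are weekends and were already excluded.
Business days: 15 − 6 = 9.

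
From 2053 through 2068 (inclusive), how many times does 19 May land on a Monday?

3

Day of week of May 19 in each year:
2053: Mon ✓, 2054: Tue, 2055: Wed, 2056: Fri, 2057: Sat, 2058: Sun, 2059: Mon ✓, 2060: Wed, 2061: Thu, 2062: Fri, 2063: Sat, 2064: Mon ✓, 2065: Tue, 2066: Wed, 2067: Thu, 2068: Sat
Mondays: 2053, 2059, 2064.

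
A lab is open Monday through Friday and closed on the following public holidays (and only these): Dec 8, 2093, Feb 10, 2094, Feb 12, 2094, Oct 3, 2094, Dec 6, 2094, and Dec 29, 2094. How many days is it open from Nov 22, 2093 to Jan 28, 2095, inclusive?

Nov 22, 2093 is a Sunday.
That's 433 days from start to end, counting both.
433 = 7 × 61 + 6, so there are 61 full weeks plus 6 extra days.
Each full week contributes 5 weekdays (Mon–Fri): 61 × 5 = 305.
The 6 extra days are Sunday, Monday, Tuesday, Wednesday, Thursday, Friday — 5 of them qualify.
Total: 305 + 5 = 310.
Holidays: Dec 8, 2093 (Tue); Feb 10, 2094 (Wed); Feb 12, 2094 (Fri); Oct 3, 2094 (Sun); Dec 6, 2094 (Mon); Dec 29, 2094 (Wed).
5 of the 6 holidays fall on weekdays; the rest are weekends and were already excluded.
Business days: 310 − 5 = 305.

305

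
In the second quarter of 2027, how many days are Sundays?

13

April 1, 2027 is a Thursday.
The range spans 91 days (inclusive of both endpoints).
91 = 7 × 13, so the span is exactly 13 full weeks.
Each full week contributes one Sunday: 13 so far.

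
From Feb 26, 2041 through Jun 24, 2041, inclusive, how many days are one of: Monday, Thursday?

Feb 26, 2041 is a Tuesday.
The range spans 119 days (inclusive of both endpoints).
119 = 7 × 17, so the span is exactly 17 full weeks.
Each full week contributes 2 days from the set (Mon, Thu): 17 × 2 = 34.
Total: 34.

34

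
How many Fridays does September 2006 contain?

5

1 September 2006 is a Friday.
That's 30 days from start to end, counting both.
30 = 7 × 4 + 2, so there are 4 full weeks plus 2 extra days.
Each full week contributes one Friday: 4 so far.
The 2 extra days are Friday, Saturday — 1 of them qualifies.
Total: 4 + 1 = 5.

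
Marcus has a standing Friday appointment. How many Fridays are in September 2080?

2080-09-01 is a Sunday.
From 2080-09-01 to 2080-09-30 is 30 days inclusive.
30 = 7 × 4 + 2, so there are 4 full weeks plus 2 extra days.
Each full week contributes one Friday: 4 so far.
The 2 extra days are Sunday, Monday — none qualify.
Total: 4 + 0 = 4.

4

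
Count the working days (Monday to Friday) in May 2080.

23 weekdays

May 1, 2080 is a Wednesday.
That's 31 days from start to end, counting both.
31 = 7 × 4 + 3, so there are 4 full weeks plus 3 extra days.
Each full week contributes 5 weekdays (Mon–Fri): 4 × 5 = 20.
The 3 extra days are Wed, Thu, Fri — 3 of them qualify.
Total: 20 + 3 = 23.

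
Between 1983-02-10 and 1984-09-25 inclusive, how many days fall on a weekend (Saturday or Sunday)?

1983-02-10 is a Thursday.
From 1983-02-10 to 1984-09-25 is 594 days inclusive.
594 = 7 × 84 + 6, so there are 84 full weeks plus 6 extra days.
Each full week contributes 2 weekend days (Sat, Sun): 84 × 2 = 168.
The 6 extra days are Thu, Fri, Sat, Sun, Mon, Tue — 2 of them qualify.
Total: 168 + 2 = 170.

170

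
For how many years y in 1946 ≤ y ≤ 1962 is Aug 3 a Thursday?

Day of week of August 3 in each year:
1946: Sat, 1947: Sun, 1948: Tue, 1949: Wed, 1950: Thu ✓, 1951: Fri, 1952: Sun, 1953: Mon, 1954: Tue, 1955: Wed, 1956: Fri, 1957: Sat, 1958: Sun, 1959: Mon, 1960: Wed, 1961: Thu ✓, 1962: Fri
Thursdays: 1950, 1961.

2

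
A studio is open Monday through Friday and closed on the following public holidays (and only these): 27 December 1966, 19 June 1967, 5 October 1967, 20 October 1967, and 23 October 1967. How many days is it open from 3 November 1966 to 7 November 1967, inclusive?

259 working days

3 November 1966 is a Thursday.
From 3 November 1966 to 7 November 1967 is 370 days inclusive.
370 = 7 × 52 + 6, so there are 52 full weeks plus 6 extra days.
Each full week contributes 5 weekdays (Mon–Fri): 52 × 5 = 260.
The 6 extra days are Thursday, Friday, Saturday, Sunday, Monday, Tuesday — 4 of them qualify.
Total: 260 + 4 = 264.
Holidays: 27 December 1966 (Tue); 19 June 1967 (Mon); 5 October 1967 (Thu); 20 October 1967 (Fri); 23 October 1967 (Mon).
All 5 holidays fall on weekdays, so subtract 5.
Business days: 264 − 5 = 259.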